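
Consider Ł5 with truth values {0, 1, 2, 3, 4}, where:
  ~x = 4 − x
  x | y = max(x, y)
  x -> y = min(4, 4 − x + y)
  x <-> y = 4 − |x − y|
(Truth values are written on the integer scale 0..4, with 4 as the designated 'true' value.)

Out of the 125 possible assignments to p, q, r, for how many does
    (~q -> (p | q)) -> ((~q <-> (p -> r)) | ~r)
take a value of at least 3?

value 4: 59 assignments (counts)
value 3: 24 assignments (counts)
value 2: 23 assignments
value 1: 14 assignments
value 0: 5 assignments
So 83 of the 125 assignments meet the threshold.

83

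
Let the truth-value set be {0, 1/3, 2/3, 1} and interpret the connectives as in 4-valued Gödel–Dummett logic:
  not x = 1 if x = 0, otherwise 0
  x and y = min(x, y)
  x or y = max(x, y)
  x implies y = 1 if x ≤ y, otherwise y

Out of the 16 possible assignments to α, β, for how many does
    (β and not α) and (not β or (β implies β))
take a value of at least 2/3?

2

α = 0, β = 0 ↦ 0  <
α = 0, β = 1/3 ↦ 1/3  <
α = 0, β = 2/3 ↦ 2/3  ≥
α = 0, β = 1 ↦ 1  ≥
α = 1/3, β = 0 ↦ 0  <
α = 1/3, β = 1/3 ↦ 0  <
α = 1/3, β = 2/3 ↦ 0  <
α = 1/3, β = 1 ↦ 0  <
α = 2/3, β = 0 ↦ 0  <
α = 2/3, β = 1/3 ↦ 0  <
α = 2/3, β = 2/3 ↦ 0  <
α = 2/3, β = 1 ↦ 0  <
α = 1, β = 0 ↦ 0  <
α = 1, β = 1/3 ↦ 0  <
α = 1, β = 2/3 ↦ 0  <
α = 1, β = 1 ↦ 0  <
So 2 of the 16 assignments meet the threshold.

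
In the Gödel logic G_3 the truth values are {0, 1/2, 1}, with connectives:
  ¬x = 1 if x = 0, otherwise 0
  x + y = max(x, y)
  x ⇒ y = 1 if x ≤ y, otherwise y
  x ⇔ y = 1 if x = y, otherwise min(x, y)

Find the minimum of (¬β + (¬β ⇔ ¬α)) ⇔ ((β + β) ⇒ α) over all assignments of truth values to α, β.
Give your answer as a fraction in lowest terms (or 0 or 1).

Take α = 1/2, β = 1:
¬β = ¬1 = 0
¬β = ¬1 = 0
¬α = ¬1/2 = 0
¬β ⇔ ¬α = 0 ⇔ 0 = 1
¬β + (¬β ⇔ ¬α) = 0 + 1 = 1
β + β = 1 + 1 = 1
(β + β) ⇒ α = 1 ⇒ 1/2 = 1/2
(¬β + (¬β ⇔ ¬α)) ⇔ ((β + β) ⇒ α) = 1 ⇔ 1/2 = 1/2
No assignment yields a value below 1/2, so this is the minimum.

1/2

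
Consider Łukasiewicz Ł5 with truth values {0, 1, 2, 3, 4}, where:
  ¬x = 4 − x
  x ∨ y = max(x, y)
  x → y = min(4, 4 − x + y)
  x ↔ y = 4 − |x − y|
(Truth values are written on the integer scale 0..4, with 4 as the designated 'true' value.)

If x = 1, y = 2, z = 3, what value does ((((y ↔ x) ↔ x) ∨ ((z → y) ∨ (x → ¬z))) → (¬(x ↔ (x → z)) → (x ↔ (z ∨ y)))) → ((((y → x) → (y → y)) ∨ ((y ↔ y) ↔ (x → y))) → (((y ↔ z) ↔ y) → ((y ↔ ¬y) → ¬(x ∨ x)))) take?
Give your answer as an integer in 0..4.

4

y ↔ x = 2 ↔ 1 = 3
(y ↔ x) ↔ x = 3 ↔ 1 = 2
z → y = 3 → 2 = 3
¬z = ¬3 = 1
x → ¬z = 1 → 1 = 4
(z → y) ∨ (x → ¬z) = 3 ∨ 4 = 4
((y ↔ x) ↔ x) ∨ ((z → y) ∨ (x → ¬z)) = 2 ∨ 4 = 4
x → z = 1 → 3 = 4
x ↔ (x → z) = 1 ↔ 4 = 1
¬(x ↔ (x → z)) = ¬1 = 3
z ∨ y = 3 ∨ 2 = 3
x ↔ (z ∨ y) = 1 ↔ 3 = 2
¬(x ↔ (x → z)) → (x ↔ (z ∨ y)) = 3 → 2 = 3
(((y ↔ x) ↔ x) ∨ ((z → y) ∨ (x → ¬z))) → (¬(x ↔ (x → z)) → (x ↔ (z ∨ y))) = 4 → 3 = 3
y → x = 2 → 1 = 3
y → y = 2 → 2 = 4
(y → x) → (y → y) = 3 → 4 = 4
y ↔ y = 2 ↔ 2 = 4
x → y = 1 → 2 = 4
(y ↔ y) ↔ (x → y) = 4 ↔ 4 = 4
((y → x) → (y → y)) ∨ ((y ↔ y) ↔ (x → y)) = 4 ∨ 4 = 4
y ↔ z = 2 ↔ 3 = 3
(y ↔ z) ↔ y = 3 ↔ 2 = 3
¬y = ¬2 = 2
y ↔ ¬y = 2 ↔ 2 = 4
x ∨ x = 1 ∨ 1 = 1
¬(x ∨ x) = ¬1 = 3
(y ↔ ¬y) → ¬(x ∨ x) = 4 → 3 = 3
((y ↔ z) ↔ y) → ((y ↔ ¬y) → ¬(x ∨ x)) = 3 → 3 = 4
(((y → x) → (y → y)) ∨ ((y ↔ y) ↔ (x → y))) → (((y ↔ z) ↔ y) → ((y ↔ ¬y) → ¬(x ∨ x))) = 4 → 4 = 4
((((y ↔ x) ↔ x) ∨ ((z → y) ∨ (x → ¬z))) → (¬(x ↔ (x → z)) → (x ↔ (z ∨ y)))) → ((((y → x) → (y → y)) ∨ ((y ↔ y) ↔ (x → y))) → (((y ↔ z) ↔ y) → ((y ↔ ¬y) → ¬(x ∨ x)))) = 3 → 4 = 4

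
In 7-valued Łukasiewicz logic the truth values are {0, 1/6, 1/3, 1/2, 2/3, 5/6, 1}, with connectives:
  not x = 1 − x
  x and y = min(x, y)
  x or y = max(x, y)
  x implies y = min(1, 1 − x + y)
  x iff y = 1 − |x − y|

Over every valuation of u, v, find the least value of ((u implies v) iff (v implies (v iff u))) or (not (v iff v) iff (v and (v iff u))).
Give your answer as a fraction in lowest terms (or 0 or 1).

1/2

Take u = 1/2, v = 1:
u implies v = 1/2 implies 1 = 1
v iff u = 1 iff 1/2 = 1/2
v implies (v iff u) = 1 implies 1/2 = 1/2
(u implies v) iff (v implies (v iff u)) = 1 iff 1/2 = 1/2
v iff v = 1 iff 1 = 1
not (v iff v) = not 1 = 0
v iff u = 1 iff 1/2 = 1/2
v and (v iff u) = 1 and 1/2 = 1/2
not (v iff v) iff (v and (v iff u)) = 0 iff 1/2 = 1/2
((u implies v) iff (v implies (v iff u))) or (not (v iff v) iff (v and (v iff u))) = 1/2 or 1/2 = 1/2
No assignment yields a value below 1/2, so this is the minimum.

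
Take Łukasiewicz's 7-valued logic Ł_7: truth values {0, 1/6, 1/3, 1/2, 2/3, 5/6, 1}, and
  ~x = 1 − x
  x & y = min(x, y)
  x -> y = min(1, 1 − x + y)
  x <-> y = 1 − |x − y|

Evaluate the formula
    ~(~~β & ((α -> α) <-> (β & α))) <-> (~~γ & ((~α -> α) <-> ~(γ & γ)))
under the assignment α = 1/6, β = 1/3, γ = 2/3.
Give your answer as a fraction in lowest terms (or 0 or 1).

5/6

~β = ~1/3 = 2/3
~~β = ~2/3 = 1/3
α -> α = 1/6 -> 1/6 = 1
β & α = 1/3 & 1/6 = 1/6
(α -> α) <-> (β & α) = 1 <-> 1/6 = 1/6
~~β & ((α -> α) <-> (β & α)) = 1/3 & 1/6 = 1/6
~(~~β & ((α -> α) <-> (β & α))) = ~1/6 = 5/6
~γ = ~2/3 = 1/3
~~γ = ~1/3 = 2/3
~α = ~1/6 = 5/6
~α -> α = 5/6 -> 1/6 = 1/3
γ & γ = 2/3 & 2/3 = 2/3
~(γ & γ) = ~2/3 = 1/3
(~α -> α) <-> ~(γ & γ) = 1/3 <-> 1/3 = 1
~~γ & ((~α -> α) <-> ~(γ & γ)) = 2/3 & 1 = 2/3
~(~~β & ((α -> α) <-> (β & α))) <-> (~~γ & ((~α -> α) <-> ~(γ & γ))) = 5/6 <-> 2/3 = 5/6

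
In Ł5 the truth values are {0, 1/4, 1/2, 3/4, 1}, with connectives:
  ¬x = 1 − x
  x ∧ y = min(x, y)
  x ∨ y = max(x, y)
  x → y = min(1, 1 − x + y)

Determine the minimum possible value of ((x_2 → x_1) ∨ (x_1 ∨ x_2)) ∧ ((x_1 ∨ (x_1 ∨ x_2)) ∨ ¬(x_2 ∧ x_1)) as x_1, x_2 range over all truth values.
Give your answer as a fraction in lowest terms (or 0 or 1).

Take x_1 = 0, x_2 = 1/2:
x_2 → x_1 = 1/2 → 0 = 1/2
x_1 ∨ x_2 = 0 ∨ 1/2 = 1/2
(x_2 → x_1) ∨ (x_1 ∨ x_2) = 1/2 ∨ 1/2 = 1/2
x_1 ∨ x_2 = 0 ∨ 1/2 = 1/2
x_1 ∨ (x_1 ∨ x_2) = 0 ∨ 1/2 = 1/2
x_2 ∧ x_1 = 1/2 ∧ 0 = 0
¬(x_2 ∧ x_1) = ¬0 = 1
(x_1 ∨ (x_1 ∨ x_2)) ∨ ¬(x_2 ∧ x_1) = 1/2 ∨ 1 = 1
((x_2 → x_1) ∨ (x_1 ∨ x_2)) ∧ ((x_1 ∨ (x_1 ∨ x_2)) ∨ ¬(x_2 ∧ x_1)) = 1/2 ∧ 1 = 1/2
No assignment yields a value below 1/2, so this is the minimum.

1/2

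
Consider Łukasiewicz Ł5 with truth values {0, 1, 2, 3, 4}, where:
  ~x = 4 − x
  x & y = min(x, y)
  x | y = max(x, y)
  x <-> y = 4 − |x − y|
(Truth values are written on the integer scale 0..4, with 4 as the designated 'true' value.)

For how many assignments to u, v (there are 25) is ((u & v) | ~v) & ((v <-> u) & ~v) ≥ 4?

1

value 4: 1 assignment (counts)
value 3: 4 assignments
value 2: 7 assignments
value 1: 7 assignments
value 0: 6 assignments
So 1 of the 25 assignments meets the threshold.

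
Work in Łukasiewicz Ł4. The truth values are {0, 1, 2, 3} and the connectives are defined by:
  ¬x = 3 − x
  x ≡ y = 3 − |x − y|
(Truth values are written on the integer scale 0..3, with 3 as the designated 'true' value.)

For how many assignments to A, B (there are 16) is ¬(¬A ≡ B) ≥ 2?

A = 0, B = 0 ↦ 3  ≥
A = 0, B = 1 ↦ 2  ≥
A = 0, B = 2 ↦ 1  <
A = 0, B = 3 ↦ 0  <
A = 1, B = 0 ↦ 2  ≥
A = 1, B = 1 ↦ 1  <
A = 1, B = 2 ↦ 0  <
A = 1, B = 3 ↦ 1  <
A = 2, B = 0 ↦ 1  <
A = 2, B = 1 ↦ 0  <
A = 2, B = 2 ↦ 1  <
A = 2, B = 3 ↦ 2  ≥
A = 3, B = 0 ↦ 0  <
A = 3, B = 1 ↦ 1  <
A = 3, B = 2 ↦ 2  ≥
A = 3, B = 3 ↦ 3  ≥
So 6 of the 16 assignments meet the threshold.

6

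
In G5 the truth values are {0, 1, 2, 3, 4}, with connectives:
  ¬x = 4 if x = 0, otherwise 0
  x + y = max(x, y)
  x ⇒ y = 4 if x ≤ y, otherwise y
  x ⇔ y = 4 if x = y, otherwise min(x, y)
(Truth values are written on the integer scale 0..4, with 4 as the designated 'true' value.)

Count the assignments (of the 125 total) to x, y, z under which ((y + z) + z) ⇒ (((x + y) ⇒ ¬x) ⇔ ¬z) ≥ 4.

value 4: 89 assignments (counts)
value 0: 36 assignments
So 89 of the 125 assignments meet the threshold.

89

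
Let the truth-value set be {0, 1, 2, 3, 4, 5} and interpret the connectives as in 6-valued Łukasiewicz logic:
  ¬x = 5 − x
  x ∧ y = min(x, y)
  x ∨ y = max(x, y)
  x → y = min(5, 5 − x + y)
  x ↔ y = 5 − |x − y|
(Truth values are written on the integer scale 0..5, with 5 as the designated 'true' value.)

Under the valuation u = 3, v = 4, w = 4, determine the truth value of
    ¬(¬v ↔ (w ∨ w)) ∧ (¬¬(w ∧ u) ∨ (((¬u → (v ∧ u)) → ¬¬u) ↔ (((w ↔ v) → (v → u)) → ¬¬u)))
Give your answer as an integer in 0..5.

3

¬v = ¬4 = 1
w ∨ w = 4 ∨ 4 = 4
¬v ↔ (w ∨ w) = 1 ↔ 4 = 2
¬(¬v ↔ (w ∨ w)) = ¬2 = 3
w ∧ u = 4 ∧ 3 = 3
¬(w ∧ u) = ¬3 = 2
¬¬(w ∧ u) = ¬2 = 3
¬u = ¬3 = 2
v ∧ u = 4 ∧ 3 = 3
¬u → (v ∧ u) = 2 → 3 = 5
¬u = ¬3 = 2
¬¬u = ¬2 = 3
(¬u → (v ∧ u)) → ¬¬u = 5 → 3 = 3
w ↔ v = 4 ↔ 4 = 5
v → u = 4 → 3 = 4
(w ↔ v) → (v → u) = 5 → 4 = 4
¬u = ¬3 = 2
¬¬u = ¬2 = 3
((w ↔ v) → (v → u)) → ¬¬u = 4 → 3 = 4
((¬u → (v ∧ u)) → ¬¬u) ↔ (((w ↔ v) → (v → u)) → ¬¬u) = 3 ↔ 4 = 4
¬¬(w ∧ u) ∨ (((¬u → (v ∧ u)) → ¬¬u) ↔ (((w ↔ v) → (v → u)) → ¬¬u)) = 3 ∨ 4 = 4
¬(¬v ↔ (w ∨ w)) ∧ (¬¬(w ∧ u) ∨ (((¬u → (v ∧ u)) → ¬¬u) ↔ (((w ↔ v) → (v → u)) → ¬¬u))) = 3 ∧ 4 = 3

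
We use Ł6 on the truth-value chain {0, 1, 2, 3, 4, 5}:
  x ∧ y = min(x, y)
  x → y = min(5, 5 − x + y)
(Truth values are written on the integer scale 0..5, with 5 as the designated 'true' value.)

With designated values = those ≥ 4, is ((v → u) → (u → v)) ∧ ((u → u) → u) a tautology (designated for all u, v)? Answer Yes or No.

Counterexample: take u = 0, v = 0.
v → u = 0 → 0 = 5
u → v = 0 → 0 = 5
(v → u) → (u → v) = 5 → 5 = 5
u → u = 0 → 0 = 5
(u → u) → u = 5 → 0 = 0
((v → u) → (u → v)) ∧ ((u → u) → u) = 5 ∧ 0 = 0
This gives 0, which is below 4.

No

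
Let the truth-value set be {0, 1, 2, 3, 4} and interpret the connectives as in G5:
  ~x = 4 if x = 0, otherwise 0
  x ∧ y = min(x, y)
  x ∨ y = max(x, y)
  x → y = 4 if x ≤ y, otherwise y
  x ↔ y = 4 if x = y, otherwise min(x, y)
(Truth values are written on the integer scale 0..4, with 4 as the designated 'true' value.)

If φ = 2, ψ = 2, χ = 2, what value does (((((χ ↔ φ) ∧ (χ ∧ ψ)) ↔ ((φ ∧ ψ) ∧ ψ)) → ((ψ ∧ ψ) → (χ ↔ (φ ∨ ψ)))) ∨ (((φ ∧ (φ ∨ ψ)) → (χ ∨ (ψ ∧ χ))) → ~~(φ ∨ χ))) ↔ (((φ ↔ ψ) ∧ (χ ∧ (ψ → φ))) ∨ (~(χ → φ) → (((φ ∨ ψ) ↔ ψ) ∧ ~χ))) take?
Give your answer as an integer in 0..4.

4

χ ↔ φ = 2 ↔ 2 = 4
χ ∧ ψ = 2 ∧ 2 = 2
(χ ↔ φ) ∧ (χ ∧ ψ) = 4 ∧ 2 = 2
φ ∧ ψ = 2 ∧ 2 = 2
(φ ∧ ψ) ∧ ψ = 2 ∧ 2 = 2
((χ ↔ φ) ∧ (χ ∧ ψ)) ↔ ((φ ∧ ψ) ∧ ψ) = 2 ↔ 2 = 4
ψ ∧ ψ = 2 ∧ 2 = 2
φ ∨ ψ = 2 ∨ 2 = 2
χ ↔ (φ ∨ ψ) = 2 ↔ 2 = 4
(ψ ∧ ψ) → (χ ↔ (φ ∨ ψ)) = 2 → 4 = 4
(((χ ↔ φ) ∧ (χ ∧ ψ)) ↔ ((φ ∧ ψ) ∧ ψ)) → ((ψ ∧ ψ) → (χ ↔ (φ ∨ ψ))) = 4 → 4 = 4
φ ∨ ψ = 2 ∨ 2 = 2
φ ∧ (φ ∨ ψ) = 2 ∧ 2 = 2
ψ ∧ χ = 2 ∧ 2 = 2
χ ∨ (ψ ∧ χ) = 2 ∨ 2 = 2
(φ ∧ (φ ∨ ψ)) → (χ ∨ (ψ ∧ χ)) = 2 → 2 = 4
φ ∨ χ = 2 ∨ 2 = 2
~(φ ∨ χ) = ~2 = 0
~~(φ ∨ χ) = ~0 = 4
((φ ∧ (φ ∨ ψ)) → (χ ∨ (ψ ∧ χ))) → ~~(φ ∨ χ) = 4 → 4 = 4
((((χ ↔ φ) ∧ (χ ∧ ψ)) ↔ ((φ ∧ ψ) ∧ ψ)) → ((ψ ∧ ψ) → (χ ↔ (φ ∨ ψ)))) ∨ (((φ ∧ (φ ∨ ψ)) → (χ ∨ (ψ ∧ χ))) → ~~(φ ∨ χ)) = 4 ∨ 4 = 4
φ ↔ ψ = 2 ↔ 2 = 4
ψ → φ = 2 → 2 = 4
χ ∧ (ψ → φ) = 2 ∧ 4 = 2
(φ ↔ ψ) ∧ (χ ∧ (ψ → φ)) = 4 ∧ 2 = 2
χ → φ = 2 → 2 = 4
~(χ → φ) = ~4 = 0
φ ∨ ψ = 2 ∨ 2 = 2
(φ ∨ ψ) ↔ ψ = 2 ↔ 2 = 4
~χ = ~2 = 0
((φ ∨ ψ) ↔ ψ) ∧ ~χ = 4 ∧ 0 = 0
~(χ → φ) → (((φ ∨ ψ) ↔ ψ) ∧ ~χ) = 0 → 0 = 4
((φ ↔ ψ) ∧ (χ ∧ (ψ → φ))) ∨ (~(χ → φ) → (((φ ∨ ψ) ↔ ψ) ∧ ~χ)) = 2 ∨ 4 = 4
(((((χ ↔ φ) ∧ (χ ∧ ψ)) ↔ ((φ ∧ ψ) ∧ ψ)) → ((ψ ∧ ψ) → (χ ↔ (φ ∨ ψ)))) ∨ (((φ ∧ (φ ∨ ψ)) → (χ ∨ (ψ ∧ χ))) → ~~(φ ∨ χ))) ↔ (((φ ↔ ψ) ∧ (χ ∧ (ψ → φ))) ∨ (~(χ → φ) → (((φ ∨ ψ) ↔ ψ) ∧ ~χ))) = 4 ↔ 4 = 4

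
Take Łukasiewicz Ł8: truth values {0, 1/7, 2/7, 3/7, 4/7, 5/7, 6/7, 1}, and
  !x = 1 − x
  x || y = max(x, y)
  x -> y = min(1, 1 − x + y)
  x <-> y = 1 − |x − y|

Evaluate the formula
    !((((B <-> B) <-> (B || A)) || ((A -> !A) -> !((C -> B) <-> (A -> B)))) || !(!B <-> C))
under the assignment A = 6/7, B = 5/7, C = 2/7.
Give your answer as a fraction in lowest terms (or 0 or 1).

B <-> B = 5/7 <-> 5/7 = 1
B || A = 5/7 || 6/7 = 6/7
(B <-> B) <-> (B || A) = 1 <-> 6/7 = 6/7
!A = !6/7 = 1/7
A -> !A = 6/7 -> 1/7 = 2/7
C -> B = 2/7 -> 5/7 = 1
A -> B = 6/7 -> 5/7 = 6/7
(C -> B) <-> (A -> B) = 1 <-> 6/7 = 6/7
!((C -> B) <-> (A -> B)) = !6/7 = 1/7
(A -> !A) -> !((C -> B) <-> (A -> B)) = 2/7 -> 1/7 = 6/7
((B <-> B) <-> (B || A)) || ((A -> !A) -> !((C -> B) <-> (A -> B))) = 6/7 || 6/7 = 6/7
!B = !5/7 = 2/7
!B <-> C = 2/7 <-> 2/7 = 1
!(!B <-> C) = !1 = 0
(((B <-> B) <-> (B || A)) || ((A -> !A) -> !((C -> B) <-> (A -> B)))) || !(!B <-> C) = 6/7 || 0 = 6/7
!((((B <-> B) <-> (B || A)) || ((A -> !A) -> !((C -> B) <-> (A -> B)))) || !(!B <-> C)) = !6/7 = 1/7

1/7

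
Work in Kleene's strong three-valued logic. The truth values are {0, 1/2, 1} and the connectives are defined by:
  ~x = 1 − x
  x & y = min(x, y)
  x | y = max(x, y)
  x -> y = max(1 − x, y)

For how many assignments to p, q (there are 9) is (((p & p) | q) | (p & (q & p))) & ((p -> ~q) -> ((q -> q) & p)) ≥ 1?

2

p = 0, q = 0 ↦ 0  <
p = 0, q = 1/2 ↦ 0  <
p = 0, q = 1 ↦ 0  <
p = 1/2, q = 0 ↦ 1/2  <
p = 1/2, q = 1/2 ↦ 1/2  <
p = 1/2, q = 1 ↦ 1/2  <
p = 1, q = 0 ↦ 1  ≥
p = 1, q = 1/2 ↦ 1/2  <
p = 1, q = 1 ↦ 1  ≥
So 2 of the 9 assignments meet the threshold.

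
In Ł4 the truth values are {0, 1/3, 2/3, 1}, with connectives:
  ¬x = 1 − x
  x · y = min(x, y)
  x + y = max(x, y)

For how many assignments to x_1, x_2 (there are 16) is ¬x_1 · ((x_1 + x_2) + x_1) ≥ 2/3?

x_1 = 0, x_2 = 0 ↦ 0  <
x_1 = 0, x_2 = 1/3 ↦ 1/3  <
x_1 = 0, x_2 = 2/3 ↦ 2/3  ≥
x_1 = 0, x_2 = 1 ↦ 1  ≥
x_1 = 1/3, x_2 = 0 ↦ 1/3  <
x_1 = 1/3, x_2 = 1/3 ↦ 1/3  <
x_1 = 1/3, x_2 = 2/3 ↦ 2/3  ≥
x_1 = 1/3, x_2 = 1 ↦ 2/3  ≥
x_1 = 2/3, x_2 = 0 ↦ 1/3  <
x_1 = 2/3, x_2 = 1/3 ↦ 1/3  <
x_1 = 2/3, x_2 = 2/3 ↦ 1/3  <
x_1 = 2/3, x_2 = 1 ↦ 1/3  <
x_1 = 1, x_2 = 0 ↦ 0  <
x_1 = 1, x_2 = 1/3 ↦ 0  <
x_1 = 1, x_2 = 2/3 ↦ 0  <
x_1 = 1, x_2 = 1 ↦ 0  <
So 4 of the 16 assignments meet the threshold.

4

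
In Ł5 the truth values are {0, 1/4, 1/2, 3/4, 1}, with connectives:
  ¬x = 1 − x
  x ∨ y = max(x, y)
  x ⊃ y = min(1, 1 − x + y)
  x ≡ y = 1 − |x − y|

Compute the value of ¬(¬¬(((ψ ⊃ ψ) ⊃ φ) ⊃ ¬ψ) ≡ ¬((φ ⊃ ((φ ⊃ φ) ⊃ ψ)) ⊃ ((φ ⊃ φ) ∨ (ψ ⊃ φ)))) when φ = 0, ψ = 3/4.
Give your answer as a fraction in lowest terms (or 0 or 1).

1

ψ ⊃ ψ = 3/4 ⊃ 3/4 = 1
(ψ ⊃ ψ) ⊃ φ = 1 ⊃ 0 = 0
¬ψ = ¬3/4 = 1/4
((ψ ⊃ ψ) ⊃ φ) ⊃ ¬ψ = 0 ⊃ 1/4 = 1
¬(((ψ ⊃ ψ) ⊃ φ) ⊃ ¬ψ) = ¬1 = 0
¬¬(((ψ ⊃ ψ) ⊃ φ) ⊃ ¬ψ) = ¬0 = 1
φ ⊃ φ = 0 ⊃ 0 = 1
(φ ⊃ φ) ⊃ ψ = 1 ⊃ 3/4 = 3/4
φ ⊃ ((φ ⊃ φ) ⊃ ψ) = 0 ⊃ 3/4 = 1
φ ⊃ φ = 0 ⊃ 0 = 1
ψ ⊃ φ = 3/4 ⊃ 0 = 1/4
(φ ⊃ φ) ∨ (ψ ⊃ φ) = 1 ∨ 1/4 = 1
(φ ⊃ ((φ ⊃ φ) ⊃ ψ)) ⊃ ((φ ⊃ φ) ∨ (ψ ⊃ φ)) = 1 ⊃ 1 = 1
¬((φ ⊃ ((φ ⊃ φ) ⊃ ψ)) ⊃ ((φ ⊃ φ) ∨ (ψ ⊃ φ))) = ¬1 = 0
¬¬(((ψ ⊃ ψ) ⊃ φ) ⊃ ¬ψ) ≡ ¬((φ ⊃ ((φ ⊃ φ) ⊃ ψ)) ⊃ ((φ ⊃ φ) ∨ (ψ ⊃ φ))) = 1 ≡ 0 = 0
¬(¬¬(((ψ ⊃ ψ) ⊃ φ) ⊃ ¬ψ) ≡ ¬((φ ⊃ ((φ ⊃ φ) ⊃ ψ)) ⊃ ((φ ⊃ φ) ∨ (ψ ⊃ φ)))) = ¬0 = 1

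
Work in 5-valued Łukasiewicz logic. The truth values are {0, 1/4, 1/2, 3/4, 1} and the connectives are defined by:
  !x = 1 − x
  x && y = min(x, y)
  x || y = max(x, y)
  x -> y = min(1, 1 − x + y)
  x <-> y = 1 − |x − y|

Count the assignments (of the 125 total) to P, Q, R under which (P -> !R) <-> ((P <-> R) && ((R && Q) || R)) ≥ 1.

15

value 1: 15 assignments (counts)
value 3/4: 10 assignments
value 1/2: 40 assignments
value 1/4: 25 assignments
value 0: 35 assignments
So 15 of the 125 assignments meet the threshold.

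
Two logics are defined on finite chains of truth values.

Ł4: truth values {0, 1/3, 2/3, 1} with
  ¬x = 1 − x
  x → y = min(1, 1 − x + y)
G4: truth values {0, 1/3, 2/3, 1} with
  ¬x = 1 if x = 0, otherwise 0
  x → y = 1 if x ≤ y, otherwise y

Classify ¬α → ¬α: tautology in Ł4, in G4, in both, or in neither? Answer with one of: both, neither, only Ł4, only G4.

both

In Ł4: every assignment gives 1 — tautology.
In G4: every assignment gives 1 — tautology.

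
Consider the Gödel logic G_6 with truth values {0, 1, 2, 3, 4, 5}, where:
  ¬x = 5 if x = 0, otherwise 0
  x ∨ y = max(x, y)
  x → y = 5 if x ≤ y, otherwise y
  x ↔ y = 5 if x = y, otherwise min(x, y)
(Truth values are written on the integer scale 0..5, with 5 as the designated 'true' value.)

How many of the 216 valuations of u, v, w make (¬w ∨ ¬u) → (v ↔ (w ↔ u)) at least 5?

161

value 5: 161 assignments (counts)
value 4: 1 assignment
value 3: 1 assignment
value 2: 1 assignment
value 1: 1 assignment
value 0: 51 assignments
So 161 of the 216 assignments meet the threshold.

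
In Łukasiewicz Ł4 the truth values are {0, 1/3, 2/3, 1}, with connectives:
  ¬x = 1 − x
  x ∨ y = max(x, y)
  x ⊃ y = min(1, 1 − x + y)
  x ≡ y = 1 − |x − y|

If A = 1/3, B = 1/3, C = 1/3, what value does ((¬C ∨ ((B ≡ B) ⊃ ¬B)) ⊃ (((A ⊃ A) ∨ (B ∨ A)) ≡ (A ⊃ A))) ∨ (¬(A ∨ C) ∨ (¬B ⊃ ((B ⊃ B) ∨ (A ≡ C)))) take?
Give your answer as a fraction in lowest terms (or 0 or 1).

¬C = ¬1/3 = 2/3
B ≡ B = 1/3 ≡ 1/3 = 1
¬B = ¬1/3 = 2/3
(B ≡ B) ⊃ ¬B = 1 ⊃ 2/3 = 2/3
¬C ∨ ((B ≡ B) ⊃ ¬B) = 2/3 ∨ 2/3 = 2/3
A ⊃ A = 1/3 ⊃ 1/3 = 1
B ∨ A = 1/3 ∨ 1/3 = 1/3
(A ⊃ A) ∨ (B ∨ A) = 1 ∨ 1/3 = 1
A ⊃ A = 1/3 ⊃ 1/3 = 1
((A ⊃ A) ∨ (B ∨ A)) ≡ (A ⊃ A) = 1 ≡ 1 = 1
(¬C ∨ ((B ≡ B) ⊃ ¬B)) ⊃ (((A ⊃ A) ∨ (B ∨ A)) ≡ (A ⊃ A)) = 2/3 ⊃ 1 = 1
A ∨ C = 1/3 ∨ 1/3 = 1/3
¬(A ∨ C) = ¬1/3 = 2/3
¬B = ¬1/3 = 2/3
B ⊃ B = 1/3 ⊃ 1/3 = 1
A ≡ C = 1/3 ≡ 1/3 = 1
(B ⊃ B) ∨ (A ≡ C) = 1 ∨ 1 = 1
¬B ⊃ ((B ⊃ B) ∨ (A ≡ C)) = 2/3 ⊃ 1 = 1
¬(A ∨ C) ∨ (¬B ⊃ ((B ⊃ B) ∨ (A ≡ C))) = 2/3 ∨ 1 = 1
((¬C ∨ ((B ≡ B) ⊃ ¬B)) ⊃ (((A ⊃ A) ∨ (B ∨ A)) ≡ (A ⊃ A))) ∨ (¬(A ∨ C) ∨ (¬B ⊃ ((B ⊃ B) ∨ (A ≡ C)))) = 1 ∨ 1 = 1

1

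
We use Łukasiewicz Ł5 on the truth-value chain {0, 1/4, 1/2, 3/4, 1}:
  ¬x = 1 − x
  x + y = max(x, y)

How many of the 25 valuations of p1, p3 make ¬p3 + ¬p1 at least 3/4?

16

value 1: 9 assignments (counts)
value 3/4: 7 assignments (counts)
value 1/2: 5 assignments
value 1/4: 3 assignments
value 0: 1 assignment
So 16 of the 25 assignments meet the threshold.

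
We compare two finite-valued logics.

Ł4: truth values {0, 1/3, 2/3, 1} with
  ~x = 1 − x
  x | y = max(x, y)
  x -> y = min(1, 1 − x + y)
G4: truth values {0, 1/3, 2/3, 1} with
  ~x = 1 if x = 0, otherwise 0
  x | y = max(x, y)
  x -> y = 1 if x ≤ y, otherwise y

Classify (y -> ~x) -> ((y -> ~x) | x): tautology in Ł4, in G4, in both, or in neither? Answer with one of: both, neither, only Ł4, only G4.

In Ł4: every assignment gives 1 — tautology.
In G4: every assignment gives 1 — tautology.

both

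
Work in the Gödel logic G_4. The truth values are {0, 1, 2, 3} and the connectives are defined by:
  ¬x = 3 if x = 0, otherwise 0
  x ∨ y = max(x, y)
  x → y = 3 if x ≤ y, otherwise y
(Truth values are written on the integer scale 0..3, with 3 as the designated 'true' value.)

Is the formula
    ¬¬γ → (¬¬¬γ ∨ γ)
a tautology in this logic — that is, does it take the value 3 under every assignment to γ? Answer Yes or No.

Counterexample: take γ = 1.
¬γ = ¬1 = 0
¬¬γ = ¬0 = 3
¬γ = ¬1 = 0
¬¬γ = ¬0 = 3
¬¬¬γ = ¬3 = 0
¬¬¬γ ∨ γ = 0 ∨ 1 = 1
¬¬γ → (¬¬¬γ ∨ γ) = 3 → 1 = 1
This gives 1 ≠ 3.

No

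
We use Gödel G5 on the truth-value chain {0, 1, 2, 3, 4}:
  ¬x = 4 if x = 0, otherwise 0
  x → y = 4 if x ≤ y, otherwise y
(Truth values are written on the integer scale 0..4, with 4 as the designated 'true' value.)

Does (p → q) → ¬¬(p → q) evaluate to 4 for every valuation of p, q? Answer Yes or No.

At p = 1, q = 0, for instance:
p → q = 1 → 0 = 0
¬(p → q) = ¬0 = 4
¬¬(p → q) = ¬4 = 0
(p → q) → ¬¬(p → q) = 0 → 0 = 4
and checking the remaining 24 assignments likewise gives ≥ 4 in every case.

Yes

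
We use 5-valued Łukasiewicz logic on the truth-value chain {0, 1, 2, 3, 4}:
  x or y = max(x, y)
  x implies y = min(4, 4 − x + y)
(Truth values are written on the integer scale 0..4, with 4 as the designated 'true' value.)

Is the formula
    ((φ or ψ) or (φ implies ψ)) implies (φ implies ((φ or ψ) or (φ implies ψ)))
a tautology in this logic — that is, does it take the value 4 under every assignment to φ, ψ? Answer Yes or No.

Yes

At φ = 4, ψ = 2, for instance:
φ or ψ = 4 or 2 = 4
φ implies ψ = 4 implies 2 = 2
(φ or ψ) or (φ implies ψ) = 4 or 2 = 4
φ implies ((φ or ψ) or (φ implies ψ)) = 4 implies 4 = 4
((φ or ψ) or (φ implies ψ)) implies (φ implies ((φ or ψ) or (φ implies ψ))) = 4 implies 4 = 4
and checking the remaining 24 assignments likewise gives ≥ 4 in every case.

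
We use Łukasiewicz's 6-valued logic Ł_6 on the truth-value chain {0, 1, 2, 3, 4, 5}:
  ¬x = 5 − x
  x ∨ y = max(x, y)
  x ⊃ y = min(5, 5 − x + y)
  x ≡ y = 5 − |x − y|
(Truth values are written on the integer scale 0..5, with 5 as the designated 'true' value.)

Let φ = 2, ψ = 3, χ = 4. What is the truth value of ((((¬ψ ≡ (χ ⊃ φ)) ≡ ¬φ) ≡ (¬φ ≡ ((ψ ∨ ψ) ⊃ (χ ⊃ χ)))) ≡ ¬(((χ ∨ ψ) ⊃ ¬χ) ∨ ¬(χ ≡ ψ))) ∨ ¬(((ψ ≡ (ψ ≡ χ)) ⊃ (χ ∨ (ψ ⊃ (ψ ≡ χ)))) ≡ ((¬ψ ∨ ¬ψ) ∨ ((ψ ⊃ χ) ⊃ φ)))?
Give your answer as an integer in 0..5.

4

¬ψ = ¬3 = 2
χ ⊃ φ = 4 ⊃ 2 = 3
¬ψ ≡ (χ ⊃ φ) = 2 ≡ 3 = 4
¬φ = ¬2 = 3
(¬ψ ≡ (χ ⊃ φ)) ≡ ¬φ = 4 ≡ 3 = 4
¬φ = ¬2 = 3
ψ ∨ ψ = 3 ∨ 3 = 3
χ ⊃ χ = 4 ⊃ 4 = 5
(ψ ∨ ψ) ⊃ (χ ⊃ χ) = 3 ⊃ 5 = 5
¬φ ≡ ((ψ ∨ ψ) ⊃ (χ ⊃ χ)) = 3 ≡ 5 = 3
((¬ψ ≡ (χ ⊃ φ)) ≡ ¬φ) ≡ (¬φ ≡ ((ψ ∨ ψ) ⊃ (χ ⊃ χ))) = 4 ≡ 3 = 4
χ ∨ ψ = 4 ∨ 3 = 4
¬χ = ¬4 = 1
(χ ∨ ψ) ⊃ ¬χ = 4 ⊃ 1 = 2
χ ≡ ψ = 4 ≡ 3 = 4
¬(χ ≡ ψ) = ¬4 = 1
((χ ∨ ψ) ⊃ ¬χ) ∨ ¬(χ ≡ ψ) = 2 ∨ 1 = 2
¬(((χ ∨ ψ) ⊃ ¬χ) ∨ ¬(χ ≡ ψ)) = ¬2 = 3
(((¬ψ ≡ (χ ⊃ φ)) ≡ ¬φ) ≡ (¬φ ≡ ((ψ ∨ ψ) ⊃ (χ ⊃ χ)))) ≡ ¬(((χ ∨ ψ) ⊃ ¬χ) ∨ ¬(χ ≡ ψ)) = 4 ≡ 3 = 4
ψ ≡ χ = 3 ≡ 4 = 4
ψ ≡ (ψ ≡ χ) = 3 ≡ 4 = 4
ψ ≡ χ = 3 ≡ 4 = 4
ψ ⊃ (ψ ≡ χ) = 3 ⊃ 4 = 5
χ ∨ (ψ ⊃ (ψ ≡ χ)) = 4 ∨ 5 = 5
(ψ ≡ (ψ ≡ χ)) ⊃ (χ ∨ (ψ ⊃ (ψ ≡ χ))) = 4 ⊃ 5 = 5
¬ψ = ¬3 = 2
¬ψ = ¬3 = 2
¬ψ ∨ ¬ψ = 2 ∨ 2 = 2
ψ ⊃ χ = 3 ⊃ 4 = 5
(ψ ⊃ χ) ⊃ φ = 5 ⊃ 2 = 2
(¬ψ ∨ ¬ψ) ∨ ((ψ ⊃ χ) ⊃ φ) = 2 ∨ 2 = 2
((ψ ≡ (ψ ≡ χ)) ⊃ (χ ∨ (ψ ⊃ (ψ ≡ χ)))) ≡ ((¬ψ ∨ ¬ψ) ∨ ((ψ ⊃ χ) ⊃ φ)) = 5 ≡ 2 = 2
¬(((ψ ≡ (ψ ≡ χ)) ⊃ (χ ∨ (ψ ⊃ (ψ ≡ χ)))) ≡ ((¬ψ ∨ ¬ψ) ∨ ((ψ ⊃ χ) ⊃ φ))) = ¬2 = 3
((((¬ψ ≡ (χ ⊃ φ)) ≡ ¬φ) ≡ (¬φ ≡ ((ψ ∨ ψ) ⊃ (χ ⊃ χ)))) ≡ ¬(((χ ∨ ψ) ⊃ ¬χ) ∨ ¬(χ ≡ ψ))) ∨ ¬(((ψ ≡ (ψ ≡ χ)) ⊃ (χ ∨ (ψ ⊃ (ψ ≡ χ)))) ≡ ((¬ψ ∨ ¬ψ) ∨ ((ψ ⊃ χ) ⊃ φ))) = 4 ∨ 3 = 4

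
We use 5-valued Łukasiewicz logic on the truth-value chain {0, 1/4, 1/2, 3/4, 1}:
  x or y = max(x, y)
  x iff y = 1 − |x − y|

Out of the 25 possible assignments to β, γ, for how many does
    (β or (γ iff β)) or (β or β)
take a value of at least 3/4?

value 1: 9 assignments (counts)
value 3/4: 9 assignments (counts)
value 1/2: 4 assignments
value 1/4: 2 assignments
value 0: 1 assignment
So 18 of the 25 assignments meet the threshold.

18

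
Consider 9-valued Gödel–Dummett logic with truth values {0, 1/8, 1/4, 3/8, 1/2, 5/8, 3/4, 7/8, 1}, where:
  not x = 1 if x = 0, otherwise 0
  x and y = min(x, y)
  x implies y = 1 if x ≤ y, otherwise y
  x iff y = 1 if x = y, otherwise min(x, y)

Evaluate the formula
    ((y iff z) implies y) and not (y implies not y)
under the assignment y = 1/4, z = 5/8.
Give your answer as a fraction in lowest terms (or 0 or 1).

y iff z = 1/4 iff 5/8 = 1/4
(y iff z) implies y = 1/4 implies 1/4 = 1
not y = not 1/4 = 0
y implies not y = 1/4 implies 0 = 0
not (y implies not y) = not 0 = 1
((y iff z) implies y) and not (y implies not y) = 1 and 1 = 1

1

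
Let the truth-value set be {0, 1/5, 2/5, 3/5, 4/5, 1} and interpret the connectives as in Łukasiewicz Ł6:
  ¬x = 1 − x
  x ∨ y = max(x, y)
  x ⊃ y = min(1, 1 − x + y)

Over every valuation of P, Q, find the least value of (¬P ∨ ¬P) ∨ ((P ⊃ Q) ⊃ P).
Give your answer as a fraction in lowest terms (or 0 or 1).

Take P = 2/5, Q = 1/5:
¬P = ¬2/5 = 3/5
¬P = ¬2/5 = 3/5
¬P ∨ ¬P = 3/5 ∨ 3/5 = 3/5
P ⊃ Q = 2/5 ⊃ 1/5 = 4/5
(P ⊃ Q) ⊃ P = 4/5 ⊃ 2/5 = 3/5
(¬P ∨ ¬P) ∨ ((P ⊃ Q) ⊃ P) = 3/5 ∨ 3/5 = 3/5
No assignment yields a value below 3/5, so this is the minimum.

3/5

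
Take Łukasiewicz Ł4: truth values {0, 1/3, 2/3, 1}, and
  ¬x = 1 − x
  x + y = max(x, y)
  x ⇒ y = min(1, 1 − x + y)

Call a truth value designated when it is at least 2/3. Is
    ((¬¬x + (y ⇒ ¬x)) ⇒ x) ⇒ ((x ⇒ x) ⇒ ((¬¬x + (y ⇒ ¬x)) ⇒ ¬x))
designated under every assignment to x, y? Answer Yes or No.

Counterexample: take x = 1, y = 0.
¬x = ¬1 = 0
¬¬x = ¬0 = 1
¬x = ¬1 = 0
y ⇒ ¬x = 0 ⇒ 0 = 1
¬¬x + (y ⇒ ¬x) = 1 + 1 = 1
(¬¬x + (y ⇒ ¬x)) ⇒ x = 1 ⇒ 1 = 1
x ⇒ x = 1 ⇒ 1 = 1
¬x = ¬1 = 0
¬¬x = ¬0 = 1
¬x = ¬1 = 0
y ⇒ ¬x = 0 ⇒ 0 = 1
¬¬x + (y ⇒ ¬x) = 1 + 1 = 1
¬x = ¬1 = 0
(¬¬x + (y ⇒ ¬x)) ⇒ ¬x = 1 ⇒ 0 = 0
(x ⇒ x) ⇒ ((¬¬x + (y ⇒ ¬x)) ⇒ ¬x) = 1 ⇒ 0 = 0
((¬¬x + (y ⇒ ¬x)) ⇒ x) ⇒ ((x ⇒ x) ⇒ ((¬¬x + (y ⇒ ¬x)) ⇒ ¬x)) = 1 ⇒ 0 = 0
This gives 0, which is below 2/3.

No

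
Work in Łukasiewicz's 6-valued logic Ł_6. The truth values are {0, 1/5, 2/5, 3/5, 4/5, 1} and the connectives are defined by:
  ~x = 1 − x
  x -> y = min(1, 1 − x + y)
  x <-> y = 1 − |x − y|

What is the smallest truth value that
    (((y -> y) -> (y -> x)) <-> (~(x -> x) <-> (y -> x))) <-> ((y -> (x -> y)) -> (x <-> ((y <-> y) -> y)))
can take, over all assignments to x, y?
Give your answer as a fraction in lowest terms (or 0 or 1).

Take x = 0, y = 0:
y -> y = 0 -> 0 = 1
y -> x = 0 -> 0 = 1
(y -> y) -> (y -> x) = 1 -> 1 = 1
x -> x = 0 -> 0 = 1
~(x -> x) = ~1 = 0
y -> x = 0 -> 0 = 1
~(x -> x) <-> (y -> x) = 0 <-> 1 = 0
((y -> y) -> (y -> x)) <-> (~(x -> x) <-> (y -> x)) = 1 <-> 0 = 0
x -> y = 0 -> 0 = 1
y -> (x -> y) = 0 -> 1 = 1
y <-> y = 0 <-> 0 = 1
(y <-> y) -> y = 1 -> 0 = 0
x <-> ((y <-> y) -> y) = 0 <-> 0 = 1
(y -> (x -> y)) -> (x <-> ((y <-> y) -> y)) = 1 -> 1 = 1
(((y -> y) -> (y -> x)) <-> (~(x -> x) <-> (y -> x))) <-> ((y -> (x -> y)) -> (x <-> ((y <-> y) -> y))) = 0 <-> 1 = 0
No assignment yields a value below 0, so this is the minimum.

0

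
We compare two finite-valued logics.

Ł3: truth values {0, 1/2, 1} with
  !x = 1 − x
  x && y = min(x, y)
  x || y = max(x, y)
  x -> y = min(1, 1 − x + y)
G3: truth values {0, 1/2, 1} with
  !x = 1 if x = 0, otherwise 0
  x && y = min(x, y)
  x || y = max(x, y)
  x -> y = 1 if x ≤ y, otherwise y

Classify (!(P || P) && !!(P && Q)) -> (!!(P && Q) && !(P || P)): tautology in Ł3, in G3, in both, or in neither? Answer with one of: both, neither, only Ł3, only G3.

both

In Ł3: every assignment gives 1 — tautology.
In G3: every assignment gives 1 — tautology.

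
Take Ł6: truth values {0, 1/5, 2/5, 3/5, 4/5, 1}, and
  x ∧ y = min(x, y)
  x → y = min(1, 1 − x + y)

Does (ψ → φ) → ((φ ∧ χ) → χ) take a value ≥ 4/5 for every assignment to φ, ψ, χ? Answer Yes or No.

Yes

At φ = 3/5, ψ = 4/5, χ = 1/5, for instance:
ψ → φ = 4/5 → 3/5 = 4/5
φ ∧ χ = 3/5 ∧ 1/5 = 1/5
(φ ∧ χ) → χ = 1/5 → 1/5 = 1
(ψ → φ) → ((φ ∧ χ) → χ) = 4/5 → 1 = 1
and checking the remaining 215 assignments likewise gives ≥ 4/5 in every case.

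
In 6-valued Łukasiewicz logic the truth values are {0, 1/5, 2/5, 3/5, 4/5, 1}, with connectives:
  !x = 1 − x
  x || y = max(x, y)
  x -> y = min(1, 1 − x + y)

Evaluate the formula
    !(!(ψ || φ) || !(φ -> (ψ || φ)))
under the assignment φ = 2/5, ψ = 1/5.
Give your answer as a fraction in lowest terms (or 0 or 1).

2/5

ψ || φ = 1/5 || 2/5 = 2/5
!(ψ || φ) = !2/5 = 3/5
ψ || φ = 1/5 || 2/5 = 2/5
φ -> (ψ || φ) = 2/5 -> 2/5 = 1
!(φ -> (ψ || φ)) = !1 = 0
!(ψ || φ) || !(φ -> (ψ || φ)) = 3/5 || 0 = 3/5
!(!(ψ || φ) || !(φ -> (ψ || φ))) = !3/5 = 2/5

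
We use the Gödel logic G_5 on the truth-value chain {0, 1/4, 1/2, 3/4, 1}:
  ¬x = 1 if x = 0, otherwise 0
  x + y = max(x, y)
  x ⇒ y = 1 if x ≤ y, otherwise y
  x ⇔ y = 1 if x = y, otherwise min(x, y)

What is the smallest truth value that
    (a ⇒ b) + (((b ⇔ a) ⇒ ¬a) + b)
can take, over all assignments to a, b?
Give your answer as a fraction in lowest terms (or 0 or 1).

Take a = 1/2, b = 1/4:
a ⇒ b = 1/2 ⇒ 1/4 = 1/4
b ⇔ a = 1/4 ⇔ 1/2 = 1/4
¬a = ¬1/2 = 0
(b ⇔ a) ⇒ ¬a = 1/4 ⇒ 0 = 0
((b ⇔ a) ⇒ ¬a) + b = 0 + 1/4 = 1/4
(a ⇒ b) + (((b ⇔ a) ⇒ ¬a) + b) = 1/4 + 1/4 = 1/4
No assignment yields a value below 1/4, so this is the minimum.

1/4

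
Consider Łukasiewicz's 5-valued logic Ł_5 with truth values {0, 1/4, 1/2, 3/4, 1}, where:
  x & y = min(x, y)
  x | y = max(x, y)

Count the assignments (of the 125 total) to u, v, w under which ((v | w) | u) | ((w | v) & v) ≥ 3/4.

98

value 1: 61 assignments (counts)
value 3/4: 37 assignments (counts)
value 1/2: 19 assignments
value 1/4: 7 assignments
value 0: 1 assignment
So 98 of the 125 assignments meet the threshold.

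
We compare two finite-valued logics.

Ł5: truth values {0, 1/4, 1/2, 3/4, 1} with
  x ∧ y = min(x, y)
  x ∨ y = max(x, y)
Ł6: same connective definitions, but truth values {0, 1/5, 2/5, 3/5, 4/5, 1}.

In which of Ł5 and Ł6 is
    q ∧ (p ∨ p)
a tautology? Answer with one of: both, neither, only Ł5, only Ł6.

In Ł5: at p = 0, q = 0 the value is 0 — not a tautology.
In Ł6: at p = 0, q = 0 the value is 0 — not a tautology.

neither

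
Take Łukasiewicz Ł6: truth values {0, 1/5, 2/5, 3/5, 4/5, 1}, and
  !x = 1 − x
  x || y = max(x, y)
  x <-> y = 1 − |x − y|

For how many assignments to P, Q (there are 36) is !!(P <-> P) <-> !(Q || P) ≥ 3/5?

9

value 1: 1 assignment (counts)
value 4/5: 3 assignments (counts)
value 3/5: 5 assignments (counts)
value 2/5: 7 assignments
value 1/5: 9 assignments
value 0: 11 assignments
So 9 of the 36 assignments meet the threshold.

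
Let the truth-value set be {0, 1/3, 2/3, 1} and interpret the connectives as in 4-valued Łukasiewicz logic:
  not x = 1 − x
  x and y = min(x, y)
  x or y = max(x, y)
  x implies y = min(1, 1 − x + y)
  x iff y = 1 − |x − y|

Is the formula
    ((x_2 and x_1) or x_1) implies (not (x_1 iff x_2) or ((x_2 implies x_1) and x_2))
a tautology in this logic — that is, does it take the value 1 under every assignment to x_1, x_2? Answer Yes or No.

Counterexample: take x_1 = 2/3, x_2 = 1/3.
x_2 and x_1 = 1/3 and 2/3 = 1/3
(x_2 and x_1) or x_1 = 1/3 or 2/3 = 2/3
x_1 iff x_2 = 2/3 iff 1/3 = 2/3
not (x_1 iff x_2) = not 2/3 = 1/3
x_2 implies x_1 = 1/3 implies 2/3 = 1
(x_2 implies x_1) and x_2 = 1 and 1/3 = 1/3
not (x_1 iff x_2) or ((x_2 implies x_1) and x_2) = 1/3 or 1/3 = 1/3
((x_2 and x_1) or x_1) implies (not (x_1 iff x_2) or ((x_2 implies x_1) and x_2)) = 2/3 implies 1/3 = 2/3
This gives 2/3 ≠ 1.

No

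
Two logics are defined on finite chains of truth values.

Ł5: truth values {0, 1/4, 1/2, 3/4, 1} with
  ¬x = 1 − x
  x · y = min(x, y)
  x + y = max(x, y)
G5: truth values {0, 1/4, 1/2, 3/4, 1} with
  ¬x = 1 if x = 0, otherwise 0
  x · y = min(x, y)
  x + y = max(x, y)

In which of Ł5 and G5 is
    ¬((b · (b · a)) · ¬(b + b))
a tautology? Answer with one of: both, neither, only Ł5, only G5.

In Ł5: at a = 1/4, b = 1/4 the value is 3/4 — not a tautology.
In G5: every assignment gives 1 — tautology.

only G5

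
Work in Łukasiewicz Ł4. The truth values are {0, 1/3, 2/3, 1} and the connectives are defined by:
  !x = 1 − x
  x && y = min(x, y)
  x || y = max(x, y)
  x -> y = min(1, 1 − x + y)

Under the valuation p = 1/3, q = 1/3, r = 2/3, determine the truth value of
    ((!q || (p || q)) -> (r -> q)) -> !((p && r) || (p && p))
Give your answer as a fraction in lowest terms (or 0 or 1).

!q = !1/3 = 2/3
p || q = 1/3 || 1/3 = 1/3
!q || (p || q) = 2/3 || 1/3 = 2/3
r -> q = 2/3 -> 1/3 = 2/3
(!q || (p || q)) -> (r -> q) = 2/3 -> 2/3 = 1
p && r = 1/3 && 2/3 = 1/3
p && p = 1/3 && 1/3 = 1/3
(p && r) || (p && p) = 1/3 || 1/3 = 1/3
!((p && r) || (p && p)) = !1/3 = 2/3
((!q || (p || q)) -> (r -> q)) -> !((p && r) || (p && p)) = 1 -> 2/3 = 2/3

2/3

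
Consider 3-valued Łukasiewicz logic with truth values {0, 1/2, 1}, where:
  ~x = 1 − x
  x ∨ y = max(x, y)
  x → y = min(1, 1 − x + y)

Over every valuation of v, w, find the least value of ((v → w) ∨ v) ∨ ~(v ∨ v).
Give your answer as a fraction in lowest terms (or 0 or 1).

Take v = 1/2, w = 0:
v → w = 1/2 → 0 = 1/2
(v → w) ∨ v = 1/2 ∨ 1/2 = 1/2
v ∨ v = 1/2 ∨ 1/2 = 1/2
~(v ∨ v) = ~1/2 = 1/2
((v → w) ∨ v) ∨ ~(v ∨ v) = 1/2 ∨ 1/2 = 1/2
No assignment yields a value below 1/2, so this is the minimum.

1/2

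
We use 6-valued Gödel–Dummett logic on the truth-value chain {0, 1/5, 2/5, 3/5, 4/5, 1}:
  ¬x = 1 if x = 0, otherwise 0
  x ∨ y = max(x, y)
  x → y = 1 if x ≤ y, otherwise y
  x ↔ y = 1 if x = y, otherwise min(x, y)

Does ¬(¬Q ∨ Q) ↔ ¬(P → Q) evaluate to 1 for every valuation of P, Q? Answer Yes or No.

Counterexample: take P = 1/5, Q = 0.
¬Q = ¬0 = 1
¬Q ∨ Q = 1 ∨ 0 = 1
¬(¬Q ∨ Q) = ¬1 = 0
P → Q = 1/5 → 0 = 0
¬(P → Q) = ¬0 = 1
¬(¬Q ∨ Q) ↔ ¬(P → Q) = 0 ↔ 1 = 0
This gives 0 ≠ 1.

No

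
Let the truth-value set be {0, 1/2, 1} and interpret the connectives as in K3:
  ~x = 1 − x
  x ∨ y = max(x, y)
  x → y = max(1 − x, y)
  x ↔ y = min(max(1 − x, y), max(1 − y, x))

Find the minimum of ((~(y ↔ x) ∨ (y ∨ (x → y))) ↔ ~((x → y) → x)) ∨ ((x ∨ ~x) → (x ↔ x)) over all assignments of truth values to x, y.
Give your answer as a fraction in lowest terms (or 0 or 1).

Take x = 1/2, y = 0:
y ↔ x = 0 ↔ 1/2 = 1/2
~(y ↔ x) = ~1/2 = 1/2
x → y = 1/2 → 0 = 1/2
y ∨ (x → y) = 0 ∨ 1/2 = 1/2
~(y ↔ x) ∨ (y ∨ (x → y)) = 1/2 ∨ 1/2 = 1/2
x → y = 1/2 → 0 = 1/2
(x → y) → x = 1/2 → 1/2 = 1/2
~((x → y) → x) = ~1/2 = 1/2
(~(y ↔ x) ∨ (y ∨ (x → y))) ↔ ~((x → y) → x) = 1/2 ↔ 1/2 = 1/2
~x = ~1/2 = 1/2
x ∨ ~x = 1/2 ∨ 1/2 = 1/2
x ↔ x = 1/2 ↔ 1/2 = 1/2
(x ∨ ~x) → (x ↔ x) = 1/2 → 1/2 = 1/2
((~(y ↔ x) ∨ (y ∨ (x → y))) ↔ ~((x → y) → x)) ∨ ((x ∨ ~x) → (x ↔ x)) = 1/2 ∨ 1/2 = 1/2
No assignment yields a value below 1/2, so this is the minimum.

1/2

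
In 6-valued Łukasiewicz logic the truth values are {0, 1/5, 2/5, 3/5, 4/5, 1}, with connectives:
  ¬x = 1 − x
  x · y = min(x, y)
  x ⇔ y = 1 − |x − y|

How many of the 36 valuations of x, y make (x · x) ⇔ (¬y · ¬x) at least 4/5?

value 1: 3 assignments (counts)
value 4/5: 11 assignments (counts)
value 3/5: 4 assignments
value 2/5: 9 assignments
value 1/5: 2 assignments
value 0: 7 assignments
So 14 of the 36 assignments meet the threshold.

14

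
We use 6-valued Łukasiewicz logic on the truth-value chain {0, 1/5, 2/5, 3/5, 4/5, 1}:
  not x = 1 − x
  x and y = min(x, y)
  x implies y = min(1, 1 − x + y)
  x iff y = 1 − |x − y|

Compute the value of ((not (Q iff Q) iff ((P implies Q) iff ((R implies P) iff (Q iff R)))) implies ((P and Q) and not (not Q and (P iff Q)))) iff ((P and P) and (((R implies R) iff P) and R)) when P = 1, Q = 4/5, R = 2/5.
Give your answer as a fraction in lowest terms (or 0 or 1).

2/5

Q iff Q = 4/5 iff 4/5 = 1
not (Q iff Q) = not 1 = 0
P implies Q = 1 implies 4/5 = 4/5
R implies P = 2/5 implies 1 = 1
Q iff R = 4/5 iff 2/5 = 3/5
(R implies P) iff (Q iff R) = 1 iff 3/5 = 3/5
(P implies Q) iff ((R implies P) iff (Q iff R)) = 4/5 iff 3/5 = 4/5
not (Q iff Q) iff ((P implies Q) iff ((R implies P) iff (Q iff R))) = 0 iff 4/5 = 1/5
P and Q = 1 and 4/5 = 4/5
not Q = not 4/5 = 1/5
P iff Q = 1 iff 4/5 = 4/5
not Q and (P iff Q) = 1/5 and 4/5 = 1/5
not (not Q and (P iff Q)) = not 1/5 = 4/5
(P and Q) and not (not Q and (P iff Q)) = 4/5 and 4/5 = 4/5
(not (Q iff Q) iff ((P implies Q) iff ((R implies P) iff (Q iff R)))) implies ((P and Q) and not (not Q and (P iff Q))) = 1/5 implies 4/5 = 1
P and P = 1 and 1 = 1
R implies R = 2/5 implies 2/5 = 1
(R implies R) iff P = 1 iff 1 = 1
((R implies R) iff P) and R = 1 and 2/5 = 2/5
(P and P) and (((R implies R) iff P) and R) = 1 and 2/5 = 2/5
((not (Q iff Q) iff ((P implies Q) iff ((R implies P) iff (Q iff R)))) implies ((P and Q) and not (not Q and (P iff Q)))) iff ((P and P) and (((R implies R) iff P) and R)) = 1 iff 2/5 = 2/5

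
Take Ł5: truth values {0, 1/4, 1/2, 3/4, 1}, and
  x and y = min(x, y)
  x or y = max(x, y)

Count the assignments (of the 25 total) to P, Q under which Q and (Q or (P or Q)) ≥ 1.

value 1: 5 assignments (counts)
value 3/4: 5 assignments
value 1/2: 5 assignments
value 1/4: 5 assignments
value 0: 5 assignments
So 5 of the 25 assignments meet the threshold.

5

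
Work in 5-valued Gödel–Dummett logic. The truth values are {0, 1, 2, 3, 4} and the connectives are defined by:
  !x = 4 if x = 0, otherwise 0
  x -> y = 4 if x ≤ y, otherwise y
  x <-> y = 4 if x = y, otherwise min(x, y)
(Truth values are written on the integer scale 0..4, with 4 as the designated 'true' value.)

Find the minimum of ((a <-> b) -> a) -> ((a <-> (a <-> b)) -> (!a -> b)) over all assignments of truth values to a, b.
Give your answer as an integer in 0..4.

1

Take a = 0, b = 1:
a <-> b = 0 <-> 1 = 0
(a <-> b) -> a = 0 -> 0 = 4
a <-> b = 0 <-> 1 = 0
a <-> (a <-> b) = 0 <-> 0 = 4
!a = !0 = 4
!a -> b = 4 -> 1 = 1
(a <-> (a <-> b)) -> (!a -> b) = 4 -> 1 = 1
((a <-> b) -> a) -> ((a <-> (a <-> b)) -> (!a -> b)) = 4 -> 1 = 1
No assignment yields a value below 1, so this is the minimum.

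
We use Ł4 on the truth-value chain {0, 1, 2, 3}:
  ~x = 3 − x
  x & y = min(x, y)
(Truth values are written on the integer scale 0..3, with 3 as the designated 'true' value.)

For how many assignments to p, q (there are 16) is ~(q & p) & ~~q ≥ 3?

1

p = 0, q = 0 ↦ 0  <
p = 0, q = 1 ↦ 1  <
p = 0, q = 2 ↦ 2  <
p = 0, q = 3 ↦ 3  ≥
p = 1, q = 0 ↦ 0  <
p = 1, q = 1 ↦ 1  <
p = 1, q = 2 ↦ 2  <
p = 1, q = 3 ↦ 2  <
p = 2, q = 0 ↦ 0  <
p = 2, q = 1 ↦ 1  <
p = 2, q = 2 ↦ 1  <
p = 2, q = 3 ↦ 1  <
p = 3, q = 0 ↦ 0  <
p = 3, q = 1 ↦ 1  <
p = 3, q = 2 ↦ 1  <
p = 3, q = 3 ↦ 0  <
So 1 of the 16 assignments meets the threshold.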